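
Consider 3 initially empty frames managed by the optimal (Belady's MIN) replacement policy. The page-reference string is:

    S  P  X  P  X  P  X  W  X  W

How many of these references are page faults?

4

S → fault, frames [S]
P → fault, frames [S, P]
X → fault, frames [S, P, X]
P → hit
X → hit
P → hit
X → hit
W → fault, evict P, frames [S, X, W]
X → hit
W → hit
Page faults: 4.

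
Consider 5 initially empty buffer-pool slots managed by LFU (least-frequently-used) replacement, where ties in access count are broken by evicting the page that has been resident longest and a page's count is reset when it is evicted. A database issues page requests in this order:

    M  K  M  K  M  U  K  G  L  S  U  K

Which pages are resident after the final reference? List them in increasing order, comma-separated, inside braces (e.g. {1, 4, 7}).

{K, L, M, S, U}

M: fault, frames {M}
K: fault, frames {M,K}
M: hit
K: hit
M: hit
U: fault, frames {M,K,U}
K: hit
G: fault, frames {M,K,U,G}
L: fault, frames {M,K,U,G,L}
S: fault, evict U, frames {M,K,G,L,S}
U: fault, evict G, frames {M,K,L,S,U}
K: hit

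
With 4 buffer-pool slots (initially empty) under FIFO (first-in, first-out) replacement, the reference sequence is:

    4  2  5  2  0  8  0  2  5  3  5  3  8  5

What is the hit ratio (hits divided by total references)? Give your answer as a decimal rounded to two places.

0.57

4 → miss, frames [4]
2 → miss, frames [4, 2]
5 → miss, frames [4, 2, 5]
2 → hit
0 → miss, frames [4, 2, 5, 0]
8 → miss, evict 4, frames [2, 5, 0, 8]
0 → hit
2 → hit
5 → hit
3 → miss, evict 2, frames [5, 0, 8, 3]
5 → hit
3 → hit
8 → hit
5 → hit
Hits: 8 of 14 references → 8/14 = 0.5714.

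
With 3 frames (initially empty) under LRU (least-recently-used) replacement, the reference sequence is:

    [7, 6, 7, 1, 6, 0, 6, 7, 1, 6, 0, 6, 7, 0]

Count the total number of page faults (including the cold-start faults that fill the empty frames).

7: fault, frames (7)
6: fault, frames (7 6)
7: hit
1: fault, frames (6 7 1)
6: hit
0: fault, evict 7, frames (1 6 0)
6: hit
7: fault, evict 1, frames (0 6 7)
1: fault, evict 0, frames (6 7 1)
6: hit
0: fault, evict 7, frames (1 6 0)
6: hit
7: fault, evict 1, frames (0 6 7)
0: hit
Page faults: 8.

8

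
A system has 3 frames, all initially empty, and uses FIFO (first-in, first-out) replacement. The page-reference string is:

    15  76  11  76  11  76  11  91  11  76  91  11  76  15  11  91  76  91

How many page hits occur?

12

15 -> miss, frames (15)
76 -> miss, frames (15 76)
11 -> miss, frames (15 76 11)
76 -> hit
11 -> hit
76 -> hit
11 -> hit
91 -> miss, evict 15, frames (76 11 91)
11 -> hit
76 -> hit
91 -> hit
11 -> hit
76 -> hit
15 -> miss, evict 76, frames (11 91 15)
11 -> hit
91 -> hit
76 -> miss, evict 11, frames (91 15 76)
91 -> hit
Hits: 12.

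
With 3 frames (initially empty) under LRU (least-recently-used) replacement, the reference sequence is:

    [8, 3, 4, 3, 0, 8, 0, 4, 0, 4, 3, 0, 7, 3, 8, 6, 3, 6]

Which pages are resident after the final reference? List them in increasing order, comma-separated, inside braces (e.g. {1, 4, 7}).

8: miss, frames [8]
3: miss, frames [8, 3]
4: miss, frames [8, 3, 4]
3: hit
0: miss, evict 8, frames [4, 3, 0]
8: miss, evict 4, frames [3, 0, 8]
0: hit
4: miss, evict 3, frames [8, 0, 4]
0: hit
4: hit
3: miss, evict 8, frames [0, 4, 3]
0: hit
7: miss, evict 4, frames [3, 0, 7]
3: hit
8: miss, evict 0, frames [7, 3, 8]
6: miss, evict 7, frames [3, 8, 6]
3: hit
6: hit

{3, 6, 8}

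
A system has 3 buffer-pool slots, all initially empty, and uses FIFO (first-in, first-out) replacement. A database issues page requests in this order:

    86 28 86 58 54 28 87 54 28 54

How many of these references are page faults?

86 -> fault, frames (86)
28 -> fault, frames (86 28)
86 -> hit
58 -> fault, frames (86 28 58)
54 -> fault, evict 86, frames (28 58 54)
28 -> hit
87 -> fault, evict 28, frames (58 54 87)
54 -> hit
28 -> fault, evict 58, frames (54 87 28)
54 -> hit
Page faults: 6.

6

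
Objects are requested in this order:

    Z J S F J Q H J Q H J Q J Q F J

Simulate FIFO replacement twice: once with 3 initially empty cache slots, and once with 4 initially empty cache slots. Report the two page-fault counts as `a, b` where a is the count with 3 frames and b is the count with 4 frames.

8, 7

3 frames: F F F F . F F F . . . . . . F . → 8 faults.
4 frames: F F F F . F F F . . . . . . . . → 7 faults.
7 < 8: adding a frame reduced faults, as is typical.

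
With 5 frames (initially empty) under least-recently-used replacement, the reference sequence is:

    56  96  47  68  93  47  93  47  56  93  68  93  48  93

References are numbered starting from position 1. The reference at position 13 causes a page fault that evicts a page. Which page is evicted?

96

pos 1: 56 → fault, frames (56)
pos 2: 96 → fault, frames (56 96)
pos 3: 47 → fault, frames (56 96 47)
pos 4: 68 → fault, frames (56 96 47 68)
pos 5: 93 → fault, frames (56 96 47 68 93)
pos 6: 47 → hit
pos 7: 93 → hit
pos 8: 47 → hit
pos 9: 56 → hit
pos 10: 93 → hit
pos 11: 68 → hit
pos 12: 93 → hit
pos 13: 48 → fault, evict 96, frames (47 56 68 93 48)
At position 13, page 96 is evicted.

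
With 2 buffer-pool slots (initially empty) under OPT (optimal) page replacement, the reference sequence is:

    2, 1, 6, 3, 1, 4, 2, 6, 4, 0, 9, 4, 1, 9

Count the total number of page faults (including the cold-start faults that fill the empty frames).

10

2: miss, frames {2}
1: miss, frames {2,1}
6: miss, evict 2, frames {1,6}
3: miss, evict 6, frames {1,3}
1: hit
4: miss, evict 3, frames {1,4}
2: miss, evict 1, frames {4,2}
6: miss, evict 2, frames {4,6}
4: hit
0: miss, evict 6, frames {4,0}
9: miss, evict 0, frames {4,9}
4: hit
1: miss, evict 4, frames {9,1}
9: hit
Page faults: 10.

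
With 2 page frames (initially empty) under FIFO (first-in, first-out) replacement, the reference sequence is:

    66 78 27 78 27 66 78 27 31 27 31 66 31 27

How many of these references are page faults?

9

66 → fault, frames (66)
78 → fault, frames (66 78)
27 → fault, evict 66, frames (78 27)
78 → hit
27 → hit
66 → fault, evict 78, frames (27 66)
78 → fault, evict 27, frames (66 78)
27 → fault, evict 66, frames (78 27)
31 → fault, evict 78, frames (27 31)
27 → hit
31 → hit
66 → fault, evict 27, frames (31 66)
31 → hit
27 → fault, evict 31, frames (66 27)
Page faults: 9.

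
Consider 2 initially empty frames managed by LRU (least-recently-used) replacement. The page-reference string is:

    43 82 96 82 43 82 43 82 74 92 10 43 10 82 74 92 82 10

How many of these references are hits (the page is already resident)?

5

43 -> miss, frames (43)
82 -> miss, frames (43 82)
96 -> miss, evict 43, frames (82 96)
82 -> hit
43 -> miss, evict 96, frames (82 43)
82 -> hit
43 -> hit
82 -> hit
74 -> miss, evict 43, frames (82 74)
92 -> miss, evict 82, frames (74 92)
10 -> miss, evict 74, frames (92 10)
43 -> miss, evict 92, frames (10 43)
10 -> hit
82 -> miss, evict 43, frames (10 82)
74 -> miss, evict 10, frames (82 74)
92 -> miss, evict 82, frames (74 92)
82 -> miss, evict 74, frames (92 82)
10 -> miss, evict 92, frames (82 10)
Hits: 5.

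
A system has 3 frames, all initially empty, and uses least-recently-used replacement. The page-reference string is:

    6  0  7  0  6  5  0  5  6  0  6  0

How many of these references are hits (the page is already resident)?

8

6: fault, frames (6)
0: fault, frames (6 0)
7: fault, frames (6 0 7)
0: hit
6: hit
5: fault, evict 7, frames (0 6 5)
0: hit
5: hit
6: hit
0: hit
6: hit
0: hit
Hits: 8.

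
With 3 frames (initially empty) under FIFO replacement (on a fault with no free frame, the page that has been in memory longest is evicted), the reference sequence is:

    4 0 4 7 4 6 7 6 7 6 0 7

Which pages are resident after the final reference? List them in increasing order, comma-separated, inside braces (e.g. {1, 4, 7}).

4: fault, frames {4}
0: fault, frames {4,0}
4: hit
7: fault, frames {4,0,7}
4: hit
6: fault, evict 4, frames {0,7,6}
7: hit
6: hit
7: hit
6: hit
0: hit
7: hit

{0, 6, 7}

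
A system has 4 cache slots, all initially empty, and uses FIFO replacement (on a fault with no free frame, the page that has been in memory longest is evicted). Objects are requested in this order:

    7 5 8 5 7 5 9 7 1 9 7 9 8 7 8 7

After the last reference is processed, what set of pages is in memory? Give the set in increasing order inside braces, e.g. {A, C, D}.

{1, 7, 8, 9}

7: miss, frames (7)
5: miss, frames (7 5)
8: miss, frames (7 5 8)
5: hit
7: hit
5: hit
9: miss, frames (7 5 8 9)
7: hit
1: miss, evict 7, frames (5 8 9 1)
9: hit
7: miss, evict 5, frames (8 9 1 7)
9: hit
8: hit
7: hit
8: hit
7: hit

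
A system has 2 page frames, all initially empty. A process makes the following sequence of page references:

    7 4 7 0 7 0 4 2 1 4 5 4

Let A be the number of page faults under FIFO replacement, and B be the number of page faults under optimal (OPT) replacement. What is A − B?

Under FIFO: F F . F F . F F F F F . → 9 faults.
Under OPT: F F . F . . F F F . F . → 7 faults.
A − B = 9 − 7 = 2.

2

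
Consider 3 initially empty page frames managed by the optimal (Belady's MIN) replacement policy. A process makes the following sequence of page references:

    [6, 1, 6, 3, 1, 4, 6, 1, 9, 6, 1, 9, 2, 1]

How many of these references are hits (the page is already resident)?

8

6 -> miss, frames [6]
1 -> miss, frames [6, 1]
6 -> hit
3 -> miss, frames [6, 1, 3]
1 -> hit
4 -> miss, evict 3, frames [6, 1, 4]
6 -> hit
1 -> hit
9 -> miss, evict 4, frames [6, 1, 9]
6 -> hit
1 -> hit
9 -> hit
2 -> miss, evict 9, frames [6, 1, 2]
1 -> hit
Hits: 8.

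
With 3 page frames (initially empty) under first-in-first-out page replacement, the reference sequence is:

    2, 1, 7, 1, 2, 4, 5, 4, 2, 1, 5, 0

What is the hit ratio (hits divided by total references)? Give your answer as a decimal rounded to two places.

2: fault, frames [2]
1: fault, frames [2, 1]
7: fault, frames [2, 1, 7]
1: hit
2: hit
4: fault, evict 2, frames [1, 7, 4]
5: fault, evict 1, frames [7, 4, 5]
4: hit
2: fault, evict 7, frames [4, 5, 2]
1: fault, evict 4, frames [5, 2, 1]
5: hit
0: fault, evict 5, frames [2, 1, 0]
Hits: 4 of 12 references → 4/12 = 0.3333.

0.33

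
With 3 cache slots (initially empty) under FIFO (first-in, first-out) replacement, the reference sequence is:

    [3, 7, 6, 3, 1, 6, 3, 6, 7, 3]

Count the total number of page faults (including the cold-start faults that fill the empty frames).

6

3: fault, frames {3}
7: fault, frames {3,7}
6: fault, frames {3,7,6}
3: hit
1: fault, evict 3, frames {7,6,1}
6: hit
3: fault, evict 7, frames {6,1,3}
6: hit
7: fault, evict 6, frames {1,3,7}
3: hit
Page faults: 6.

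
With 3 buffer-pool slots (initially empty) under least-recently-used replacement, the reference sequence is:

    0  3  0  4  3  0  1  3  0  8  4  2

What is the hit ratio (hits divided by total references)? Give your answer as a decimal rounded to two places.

0 -> fault, frames {0}
3 -> fault, frames {0,3}
0 -> hit
4 -> fault, frames {3,0,4}
3 -> hit
0 -> hit
1 -> fault, evict 4, frames {3,0,1}
3 -> hit
0 -> hit
8 -> fault, evict 1, frames {3,0,8}
4 -> fault, evict 3, frames {0,8,4}
2 -> fault, evict 0, frames {8,4,2}
Hits: 5 of 12 references → 5/12 = 0.4167.

0.42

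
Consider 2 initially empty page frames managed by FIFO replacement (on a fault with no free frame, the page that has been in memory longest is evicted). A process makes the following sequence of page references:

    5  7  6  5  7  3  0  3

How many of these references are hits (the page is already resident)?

1

5: fault, frames (5)
7: fault, frames (5 7)
6: fault, evict 5, frames (7 6)
5: fault, evict 7, frames (6 5)
7: fault, evict 6, frames (5 7)
3: fault, evict 5, frames (7 3)
0: fault, evict 7, frames (3 0)
3: hit
Hits: 1.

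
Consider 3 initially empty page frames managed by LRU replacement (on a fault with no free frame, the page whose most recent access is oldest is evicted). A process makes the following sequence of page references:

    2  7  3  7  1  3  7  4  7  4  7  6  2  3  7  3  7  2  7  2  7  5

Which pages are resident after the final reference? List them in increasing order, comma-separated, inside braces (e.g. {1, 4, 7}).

2: miss, frames {2}
7: miss, frames {2,7}
3: miss, frames {2,7,3}
7: hit
1: miss, evict 2, frames {3,7,1}
3: hit
7: hit
4: miss, evict 1, frames {3,7,4}
7: hit
4: hit
7: hit
6: miss, evict 3, frames {4,7,6}
2: miss, evict 4, frames {7,6,2}
3: miss, evict 7, frames {6,2,3}
7: miss, evict 6, frames {2,3,7}
3: hit
7: hit
2: hit
7: hit
2: hit
7: hit
5: miss, evict 3, frames {2,7,5}

{2, 5, 7}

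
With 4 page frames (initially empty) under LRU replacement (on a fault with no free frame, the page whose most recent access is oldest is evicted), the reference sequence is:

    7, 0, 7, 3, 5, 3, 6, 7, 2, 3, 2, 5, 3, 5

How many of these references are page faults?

7

7 -> miss, frames (7)
0 -> miss, frames (7 0)
7 -> hit
3 -> miss, frames (0 7 3)
5 -> miss, frames (0 7 3 5)
3 -> hit
6 -> miss, evict 0, frames (7 5 3 6)
7 -> hit
2 -> miss, evict 5, frames (3 6 7 2)
3 -> hit
2 -> hit
5 -> miss, evict 6, frames (7 3 2 5)
3 -> hit
5 -> hit
Page faults: 7.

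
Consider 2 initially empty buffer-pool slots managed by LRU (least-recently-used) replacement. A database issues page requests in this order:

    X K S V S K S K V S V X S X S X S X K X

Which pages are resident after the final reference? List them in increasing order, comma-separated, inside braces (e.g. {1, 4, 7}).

{K, X}

X -> miss, frames {X}
K -> miss, frames {X,K}
S -> miss, evict X, frames {K,S}
V -> miss, evict K, frames {S,V}
S -> hit
K -> miss, evict V, frames {S,K}
S -> hit
K -> hit
V -> miss, evict S, frames {K,V}
S -> miss, evict K, frames {V,S}
V -> hit
X -> miss, evict S, frames {V,X}
S -> miss, evict V, frames {X,S}
X -> hit
S -> hit
X -> hit
S -> hit
X -> hit
K -> miss, evict S, frames {X,K}
X -> hit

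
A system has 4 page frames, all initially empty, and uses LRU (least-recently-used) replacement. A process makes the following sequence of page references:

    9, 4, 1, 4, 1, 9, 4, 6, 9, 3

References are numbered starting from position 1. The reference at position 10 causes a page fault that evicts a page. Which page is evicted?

pos 1: 9: fault, frames {9}
pos 2: 4: fault, frames {9,4}
pos 3: 1: fault, frames {9,4,1}
pos 4: 4: hit
pos 5: 1: hit
pos 6: 9: hit
pos 7: 4: hit
pos 8: 6: fault, frames {1,9,4,6}
pos 9: 9: hit
pos 10: 3: fault, evict 1, frames {4,6,9,3}
At position 10, page 1 is evicted.

1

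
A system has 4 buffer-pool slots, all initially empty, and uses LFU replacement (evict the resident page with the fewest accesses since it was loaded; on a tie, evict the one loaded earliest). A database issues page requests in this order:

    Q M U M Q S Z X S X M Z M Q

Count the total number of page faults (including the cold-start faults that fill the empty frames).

Q → miss, frames [Q]
M → miss, frames [Q, M]
U → miss, frames [Q, M, U]
M → hit
Q → hit
S → miss, frames [Q, M, U, S]
Z → miss, evict U, frames [Q, M, S, Z]
X → miss, evict S, frames [Q, M, Z, X]
S → miss, evict Z, frames [Q, M, X, S]
X → hit
M → hit
Z → miss, evict S, frames [Q, M, X, Z]
M → hit
Q → hit
Page faults: 8.

8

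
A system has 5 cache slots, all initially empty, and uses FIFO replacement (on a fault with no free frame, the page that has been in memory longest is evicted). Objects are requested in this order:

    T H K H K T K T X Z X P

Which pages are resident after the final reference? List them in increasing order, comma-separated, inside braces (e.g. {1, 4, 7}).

T: fault, frames (T)
H: fault, frames (T H)
K: fault, frames (T H K)
H: hit
K: hit
T: hit
K: hit
T: hit
X: fault, frames (T H K X)
Z: fault, frames (T H K X Z)
X: hit
P: fault, evict T, frames (H K X Z P)

{H, K, P, X, Z}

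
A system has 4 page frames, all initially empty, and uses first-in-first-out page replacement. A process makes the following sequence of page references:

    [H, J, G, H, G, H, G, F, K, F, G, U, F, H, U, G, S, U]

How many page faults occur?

9

H -> miss, frames [H]
J -> miss, frames [H, J]
G -> miss, frames [H, J, G]
H -> hit
G -> hit
H -> hit
G -> hit
F -> miss, frames [H, J, G, F]
K -> miss, evict H, frames [J, G, F, K]
F -> hit
G -> hit
U -> miss, evict J, frames [G, F, K, U]
F -> hit
H -> miss, evict G, frames [F, K, U, H]
U -> hit
G -> miss, evict F, frames [K, U, H, G]
S -> miss, evict K, frames [U, H, G, S]
U -> hit
Page faults: 9.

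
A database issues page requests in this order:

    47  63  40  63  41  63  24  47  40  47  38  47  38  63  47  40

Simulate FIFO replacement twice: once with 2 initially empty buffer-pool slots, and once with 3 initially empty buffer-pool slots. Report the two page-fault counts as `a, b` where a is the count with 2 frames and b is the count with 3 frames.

12, 11

2 frames: F F F . F F F F F . F F . F . F → 12 faults.
3 frames: F F F . F . F F F . F . . F F F → 11 faults.
11 < 12: adding a frame reduced faults, as is typical.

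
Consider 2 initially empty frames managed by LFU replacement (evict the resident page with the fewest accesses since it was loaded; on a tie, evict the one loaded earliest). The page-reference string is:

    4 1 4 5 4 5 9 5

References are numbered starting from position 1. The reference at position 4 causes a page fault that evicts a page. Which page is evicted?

pos 1: 4: miss, frames {4}
pos 2: 1: miss, frames {4,1}
pos 3: 4: hit
pos 4: 5: miss, evict 1, frames {4,5}
At position 4, page 1 is evicted.

1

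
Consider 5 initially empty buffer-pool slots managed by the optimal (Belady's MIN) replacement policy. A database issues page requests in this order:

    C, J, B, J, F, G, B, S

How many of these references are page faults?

6

C: miss, frames (C)
J: miss, frames (C J)
B: miss, frames (C J B)
J: hit
F: miss, frames (C J B F)
G: miss, frames (C J B F G)
B: hit
S: miss, evict G, frames (C J B F S)
Page faults: 6.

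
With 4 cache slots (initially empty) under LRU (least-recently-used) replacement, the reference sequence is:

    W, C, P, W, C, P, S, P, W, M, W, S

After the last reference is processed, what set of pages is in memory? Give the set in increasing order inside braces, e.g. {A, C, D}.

{M, P, S, W}

W -> fault, frames [W]
C -> fault, frames [W, C]
P -> fault, frames [W, C, P]
W -> hit
C -> hit
P -> hit
S -> fault, frames [W, C, P, S]
P -> hit
W -> hit
M -> fault, evict C, frames [S, P, W, M]
W -> hit
S -> hit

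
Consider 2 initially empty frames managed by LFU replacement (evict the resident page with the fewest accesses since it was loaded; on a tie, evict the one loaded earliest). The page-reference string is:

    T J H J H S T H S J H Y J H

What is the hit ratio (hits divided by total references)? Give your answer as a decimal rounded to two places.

T: miss, frames [T]
J: miss, frames [T, J]
H: miss, evict T, frames [J, H]
J: hit
H: hit
S: miss, evict J, frames [H, S]
T: miss, evict S, frames [H, T]
H: hit
S: miss, evict T, frames [H, S]
J: miss, evict S, frames [H, J]
H: hit
Y: miss, evict J, frames [H, Y]
J: miss, evict Y, frames [H, J]
H: hit
Hits: 5 of 14 references → 5/14 = 0.3571.

0.36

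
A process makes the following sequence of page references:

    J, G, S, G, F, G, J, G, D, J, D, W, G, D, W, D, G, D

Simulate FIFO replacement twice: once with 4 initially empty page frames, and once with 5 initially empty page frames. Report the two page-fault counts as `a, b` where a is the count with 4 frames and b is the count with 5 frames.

8, 6

4 frames: F F F . F . . . F F . F F . . . . . → 8 faults.
5 frames: F F F . F . . . F . . F . . . . . . → 6 faults.
6 < 8: adding a frame reduced faults, as is typical.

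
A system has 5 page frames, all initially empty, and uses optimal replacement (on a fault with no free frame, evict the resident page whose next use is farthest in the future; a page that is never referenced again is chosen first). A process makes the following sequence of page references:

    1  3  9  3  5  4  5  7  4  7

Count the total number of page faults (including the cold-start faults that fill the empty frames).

1 -> fault, frames (1)
3 -> fault, frames (1 3)
9 -> fault, frames (1 3 9)
3 -> hit
5 -> fault, frames (1 3 9 5)
4 -> fault, frames (1 3 9 5 4)
5 -> hit
7 -> fault, evict 5, frames (1 3 9 4 7)
4 -> hit
7 -> hit
Page faults: 6.

6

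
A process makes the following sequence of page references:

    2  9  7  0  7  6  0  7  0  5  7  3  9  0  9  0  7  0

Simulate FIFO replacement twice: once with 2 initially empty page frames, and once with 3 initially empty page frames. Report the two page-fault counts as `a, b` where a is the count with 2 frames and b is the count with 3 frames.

13, 11

2 frames: F F F F . F . F F F F F F F . . F . → 13 faults.
3 frames: F F F F . F . . . F F F F F . . F . → 11 faults.
11 < 13: adding a frame reduced faults, as is typical.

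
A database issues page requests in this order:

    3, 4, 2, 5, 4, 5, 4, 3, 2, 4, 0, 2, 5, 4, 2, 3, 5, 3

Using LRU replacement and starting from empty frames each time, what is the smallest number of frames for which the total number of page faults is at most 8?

4

f=1: 18 faults
f=2: 15 faults
f=3: 11 faults
f=4: 7 faults
f=5: 5 faults
Smallest f with faults ≤ 8 is 4.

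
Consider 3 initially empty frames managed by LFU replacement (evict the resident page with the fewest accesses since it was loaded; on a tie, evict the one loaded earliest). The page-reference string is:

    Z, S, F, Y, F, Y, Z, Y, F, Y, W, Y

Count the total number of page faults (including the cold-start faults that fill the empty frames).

6

Z → miss, frames (Z)
S → miss, frames (Z S)
F → miss, frames (Z S F)
Y → miss, evict Z, frames (S F Y)
F → hit
Y → hit
Z → miss, evict S, frames (F Y Z)
Y → hit
F → hit
Y → hit
W → miss, evict Z, frames (F Y W)
Y → hit
Page faults: 6.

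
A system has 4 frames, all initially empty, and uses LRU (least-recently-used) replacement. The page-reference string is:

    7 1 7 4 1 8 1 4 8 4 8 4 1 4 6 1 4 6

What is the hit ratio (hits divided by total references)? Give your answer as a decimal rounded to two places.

7 -> fault, frames [7]
1 -> fault, frames [7, 1]
7 -> hit
4 -> fault, frames [1, 7, 4]
1 -> hit
8 -> fault, frames [7, 4, 1, 8]
1 -> hit
4 -> hit
8 -> hit
4 -> hit
8 -> hit
4 -> hit
1 -> hit
4 -> hit
6 -> fault, evict 7, frames [8, 1, 4, 6]
1 -> hit
4 -> hit
6 -> hit
Hits: 13 of 18 references → 13/18 = 0.7222.

0.72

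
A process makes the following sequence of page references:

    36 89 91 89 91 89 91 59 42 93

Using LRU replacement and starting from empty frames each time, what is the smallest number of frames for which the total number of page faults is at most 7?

f=1: 10 faults
f=2: 6 faults
f=3: 6 faults
f=4: 6 faults
f=5: 6 faults
f=6: 6 faults
Smallest f with faults ≤ 7 is 2.

2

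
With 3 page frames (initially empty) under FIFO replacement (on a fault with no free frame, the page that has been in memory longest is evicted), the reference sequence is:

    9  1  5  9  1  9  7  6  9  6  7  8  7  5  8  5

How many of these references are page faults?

9

9 → fault, frames {9}
1 → fault, frames {9,1}
5 → fault, frames {9,1,5}
9 → hit
1 → hit
9 → hit
7 → fault, evict 9, frames {1,5,7}
6 → fault, evict 1, frames {5,7,6}
9 → fault, evict 5, frames {7,6,9}
6 → hit
7 → hit
8 → fault, evict 7, frames {6,9,8}
7 → fault, evict 6, frames {9,8,7}
5 → fault, evict 9, frames {8,7,5}
8 → hit
5 → hit
Page faults: 9.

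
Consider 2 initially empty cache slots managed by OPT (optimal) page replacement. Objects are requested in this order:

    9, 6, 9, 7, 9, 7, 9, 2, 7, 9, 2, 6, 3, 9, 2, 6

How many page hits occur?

7

9 → miss, frames {9}
6 → miss, frames {9,6}
9 → hit
7 → miss, evict 6, frames {9,7}
9 → hit
7 → hit
9 → hit
2 → miss, evict 9, frames {7,2}
7 → hit
9 → miss, evict 7, frames {2,9}
2 → hit
6 → miss, evict 2, frames {9,6}
3 → miss, evict 6, frames {9,3}
9 → hit
2 → miss, evict 3, frames {9,2}
6 → miss, evict 2, frames {9,6}
Hits: 7.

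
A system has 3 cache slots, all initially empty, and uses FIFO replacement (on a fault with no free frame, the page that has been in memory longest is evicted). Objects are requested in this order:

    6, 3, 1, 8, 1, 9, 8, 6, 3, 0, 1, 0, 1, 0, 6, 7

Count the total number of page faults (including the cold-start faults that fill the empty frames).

6 → fault, frames (6)
3 → fault, frames (6 3)
1 → fault, frames (6 3 1)
8 → fault, evict 6, frames (3 1 8)
1 → hit
9 → fault, evict 3, frames (1 8 9)
8 → hit
6 → fault, evict 1, frames (8 9 6)
3 → fault, evict 8, frames (9 6 3)
0 → fault, evict 9, frames (6 3 0)
1 → fault, evict 6, frames (3 0 1)
0 → hit
1 → hit
0 → hit
6 → fault, evict 3, frames (0 1 6)
7 → fault, evict 0, frames (1 6 7)
Page faults: 11.

11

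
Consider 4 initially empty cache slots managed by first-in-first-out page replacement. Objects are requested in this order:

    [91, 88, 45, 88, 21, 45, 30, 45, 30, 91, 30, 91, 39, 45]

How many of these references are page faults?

8

91 -> miss, frames {91}
88 -> miss, frames {91,88}
45 -> miss, frames {91,88,45}
88 -> hit
21 -> miss, frames {91,88,45,21}
45 -> hit
30 -> miss, evict 91, frames {88,45,21,30}
45 -> hit
30 -> hit
91 -> miss, evict 88, frames {45,21,30,91}
30 -> hit
91 -> hit
39 -> miss, evict 45, frames {21,30,91,39}
45 -> miss, evict 21, frames {30,91,39,45}
Page faults: 8.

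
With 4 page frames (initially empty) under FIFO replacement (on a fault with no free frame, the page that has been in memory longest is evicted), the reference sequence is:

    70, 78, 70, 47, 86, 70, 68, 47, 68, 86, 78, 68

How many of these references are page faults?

5

70 -> fault, frames (70)
78 -> fault, frames (70 78)
70 -> hit
47 -> fault, frames (70 78 47)
86 -> fault, frames (70 78 47 86)
70 -> hit
68 -> fault, evict 70, frames (78 47 86 68)
47 -> hit
68 -> hit
86 -> hit
78 -> hit
68 -> hit
Page faults: 5.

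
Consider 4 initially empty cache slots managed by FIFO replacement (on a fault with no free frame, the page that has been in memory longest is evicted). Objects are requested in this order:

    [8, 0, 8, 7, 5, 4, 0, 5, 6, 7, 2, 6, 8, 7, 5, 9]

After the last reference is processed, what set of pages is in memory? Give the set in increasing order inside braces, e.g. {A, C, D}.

8 → fault, frames [8]
0 → fault, frames [8, 0]
8 → hit
7 → fault, frames [8, 0, 7]
5 → fault, frames [8, 0, 7, 5]
4 → fault, evict 8, frames [0, 7, 5, 4]
0 → hit
5 → hit
6 → fault, evict 0, frames [7, 5, 4, 6]
7 → hit
2 → fault, evict 7, frames [5, 4, 6, 2]
6 → hit
8 → fault, evict 5, frames [4, 6, 2, 8]
7 → fault, evict 4, frames [6, 2, 8, 7]
5 → fault, evict 6, frames [2, 8, 7, 5]
9 → fault, evict 2, frames [8, 7, 5, 9]

{5, 7, 8, 9}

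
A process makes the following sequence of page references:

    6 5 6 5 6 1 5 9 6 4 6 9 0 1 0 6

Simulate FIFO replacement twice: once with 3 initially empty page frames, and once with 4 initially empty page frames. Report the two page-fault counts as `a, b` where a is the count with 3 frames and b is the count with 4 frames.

3 frames: F F . . . F . F F F . . F F . F → 9 faults.
4 frames: F F . . . F . F . F F . F F . . → 8 faults.
8 < 9: adding a frame reduced faults, as is typical.

9, 8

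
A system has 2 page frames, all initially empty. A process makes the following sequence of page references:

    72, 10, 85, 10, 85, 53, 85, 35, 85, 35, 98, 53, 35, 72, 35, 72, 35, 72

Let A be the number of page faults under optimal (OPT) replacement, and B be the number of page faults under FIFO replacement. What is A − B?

-2

Under OPT: F F F . . F . F . . F F . F . . . . → 8 faults.
Under FIFO: F F F . . F . F F . F F F F . . . . → 10 faults.
A − B = 8 − 10 = -2.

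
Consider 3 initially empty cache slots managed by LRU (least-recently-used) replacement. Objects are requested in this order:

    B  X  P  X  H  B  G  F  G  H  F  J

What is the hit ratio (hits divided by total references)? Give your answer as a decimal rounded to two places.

B -> fault, frames (B)
X -> fault, frames (B X)
P -> fault, frames (B X P)
X -> hit
H -> fault, evict B, frames (P X H)
B -> fault, evict P, frames (X H B)
G -> fault, evict X, frames (H B G)
F -> fault, evict H, frames (B G F)
G -> hit
H -> fault, evict B, frames (F G H)
F -> hit
J -> fault, evict G, frames (H F J)
Hits: 3 of 12 references → 3/12 = 0.2500.

0.25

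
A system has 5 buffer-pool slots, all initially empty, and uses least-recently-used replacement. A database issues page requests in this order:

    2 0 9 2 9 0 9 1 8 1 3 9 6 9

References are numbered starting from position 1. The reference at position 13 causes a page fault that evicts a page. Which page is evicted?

pos 1: 2: fault, frames [2]
pos 2: 0: fault, frames [2, 0]
pos 3: 9: fault, frames [2, 0, 9]
pos 4: 2: hit
pos 5: 9: hit
pos 6: 0: hit
pos 7: 9: hit
pos 8: 1: fault, frames [2, 0, 9, 1]
pos 9: 8: fault, frames [2, 0, 9, 1, 8]
pos 10: 1: hit
pos 11: 3: fault, evict 2, frames [0, 9, 8, 1, 3]
pos 12: 9: hit
pos 13: 6: fault, evict 0, frames [8, 1, 3, 9, 6]
At position 13, page 0 is evicted.

0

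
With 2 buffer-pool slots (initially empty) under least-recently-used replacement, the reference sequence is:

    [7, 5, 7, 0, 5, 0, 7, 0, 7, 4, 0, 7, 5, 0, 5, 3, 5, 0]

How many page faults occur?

12

7: fault, frames (7)
5: fault, frames (7 5)
7: hit
0: fault, evict 5, frames (7 0)
5: fault, evict 7, frames (0 5)
0: hit
7: fault, evict 5, frames (0 7)
0: hit
7: hit
4: fault, evict 0, frames (7 4)
0: fault, evict 7, frames (4 0)
7: fault, evict 4, frames (0 7)
5: fault, evict 0, frames (7 5)
0: fault, evict 7, frames (5 0)
5: hit
3: fault, evict 0, frames (5 3)
5: hit
0: fault, evict 3, frames (5 0)
Page faults: 12.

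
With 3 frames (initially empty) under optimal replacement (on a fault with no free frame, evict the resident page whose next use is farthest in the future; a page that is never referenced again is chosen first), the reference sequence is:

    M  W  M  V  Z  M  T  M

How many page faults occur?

5

M: fault, frames {M}
W: fault, frames {M,W}
M: hit
V: fault, frames {M,W,V}
Z: fault, evict V, frames {M,W,Z}
M: hit
T: fault, evict Z, frames {M,W,T}
M: hit
Page faults: 5.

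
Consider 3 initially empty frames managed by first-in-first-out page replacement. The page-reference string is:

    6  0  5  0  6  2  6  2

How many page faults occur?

6: fault, frames {6}
0: fault, frames {6,0}
5: fault, frames {6,0,5}
0: hit
6: hit
2: fault, evict 6, frames {0,5,2}
6: fault, evict 0, frames {5,2,6}
2: hit
Page faults: 5.

5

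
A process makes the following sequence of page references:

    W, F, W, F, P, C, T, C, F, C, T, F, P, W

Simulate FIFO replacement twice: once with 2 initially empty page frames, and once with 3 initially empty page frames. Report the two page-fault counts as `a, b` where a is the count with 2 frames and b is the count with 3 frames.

11, 8

2 frames: F F . . F F F . F F F F F F → 11 faults.
3 frames: F F . . F F F . F . . . F F → 8 faults.
8 < 11: adding a frame reduced faults, as is typical.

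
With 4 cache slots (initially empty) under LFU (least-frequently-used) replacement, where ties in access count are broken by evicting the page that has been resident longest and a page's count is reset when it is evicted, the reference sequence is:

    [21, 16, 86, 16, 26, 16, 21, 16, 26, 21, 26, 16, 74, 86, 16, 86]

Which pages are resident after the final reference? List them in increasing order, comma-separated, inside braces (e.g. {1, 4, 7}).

21 → fault, frames {21}
16 → fault, frames {21,16}
86 → fault, frames {21,16,86}
16 → hit
26 → fault, frames {21,16,86,26}
16 → hit
21 → hit
16 → hit
26 → hit
21 → hit
26 → hit
16 → hit
74 → fault, evict 86, frames {21,16,26,74}
86 → fault, evict 74, frames {21,16,26,86}
16 → hit
86 → hit

{16, 21, 26, 86}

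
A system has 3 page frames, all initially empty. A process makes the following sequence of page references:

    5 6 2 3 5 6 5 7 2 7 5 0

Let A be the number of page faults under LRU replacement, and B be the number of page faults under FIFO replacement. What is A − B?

-1

Under LRU: F F F F F F . F F . . F → 9 faults.
Under FIFO: F F F F F F . F F . F F → 10 faults.
A − B = 9 − 10 = -1.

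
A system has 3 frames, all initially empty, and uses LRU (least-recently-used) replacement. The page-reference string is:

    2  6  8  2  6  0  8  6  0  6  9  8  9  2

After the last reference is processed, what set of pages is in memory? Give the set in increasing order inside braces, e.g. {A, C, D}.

{2, 8, 9}

2 → miss, frames (2)
6 → miss, frames (2 6)
8 → miss, frames (2 6 8)
2 → hit
6 → hit
0 → miss, evict 8, frames (2 6 0)
8 → miss, evict 2, frames (6 0 8)
6 → hit
0 → hit
6 → hit
9 → miss, evict 8, frames (0 6 9)
8 → miss, evict 0, frames (6 9 8)
9 → hit
2 → miss, evict 6, frames (8 9 2)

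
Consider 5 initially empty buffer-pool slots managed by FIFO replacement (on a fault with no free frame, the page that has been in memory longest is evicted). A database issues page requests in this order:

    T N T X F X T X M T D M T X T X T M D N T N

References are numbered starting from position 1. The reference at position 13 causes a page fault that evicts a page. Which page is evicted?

pos 1: T -> miss, frames {T}
pos 2: N -> miss, frames {T,N}
pos 3: T -> hit
pos 4: X -> miss, frames {T,N,X}
pos 5: F -> miss, frames {T,N,X,F}
pos 6: X -> hit
pos 7: T -> hit
pos 8: X -> hit
pos 9: M -> miss, frames {T,N,X,F,M}
pos 10: T -> hit
pos 11: D -> miss, evict T, frames {N,X,F,M,D}
pos 12: M -> hit
pos 13: T -> miss, evict N, frames {X,F,M,D,T}
At position 13, page N is evicted.

N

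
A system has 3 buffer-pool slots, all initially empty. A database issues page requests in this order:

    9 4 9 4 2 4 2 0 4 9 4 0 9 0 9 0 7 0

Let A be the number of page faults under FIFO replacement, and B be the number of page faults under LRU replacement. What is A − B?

Under FIFO: F F . . F . . F . F F . . . . . F F → 8 faults.
Under LRU: F F . . F . . F . F . . . . . . F . → 6 faults.
A − B = 8 − 6 = 2.

2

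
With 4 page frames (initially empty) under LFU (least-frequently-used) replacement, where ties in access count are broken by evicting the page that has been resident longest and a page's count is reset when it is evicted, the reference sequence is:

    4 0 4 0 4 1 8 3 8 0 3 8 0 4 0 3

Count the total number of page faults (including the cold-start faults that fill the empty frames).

4 -> fault, frames {4}
0 -> fault, frames {4,0}
4 -> hit
0 -> hit
4 -> hit
1 -> fault, frames {4,0,1}
8 -> fault, frames {4,0,1,8}
3 -> fault, evict 1, frames {4,0,8,3}
8 -> hit
0 -> hit
3 -> hit
8 -> hit
0 -> hit
4 -> hit
0 -> hit
3 -> hit
Page faults: 5.

5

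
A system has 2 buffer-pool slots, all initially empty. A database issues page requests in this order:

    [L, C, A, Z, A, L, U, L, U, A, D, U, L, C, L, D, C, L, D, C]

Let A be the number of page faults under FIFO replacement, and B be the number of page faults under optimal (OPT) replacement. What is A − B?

Under FIFO: F F F F . F F . . F F F F F . F . F . F → 14 faults.
Under OPT: F F F F . F F . . F F . F F . F . F . F → 13 faults.
A − B = 14 − 13 = 1.

1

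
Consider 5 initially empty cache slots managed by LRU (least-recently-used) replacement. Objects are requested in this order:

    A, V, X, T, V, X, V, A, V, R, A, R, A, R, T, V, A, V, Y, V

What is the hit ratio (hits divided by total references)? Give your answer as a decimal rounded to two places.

0.70

A -> miss, frames [A]
V -> miss, frames [A, V]
X -> miss, frames [A, V, X]
T -> miss, frames [A, V, X, T]
V -> hit
X -> hit
V -> hit
A -> hit
V -> hit
R -> miss, frames [T, X, A, V, R]
A -> hit
R -> hit
A -> hit
R -> hit
T -> hit
V -> hit
A -> hit
V -> hit
Y -> miss, evict X, frames [R, T, A, V, Y]
V -> hit
Hits: 14 of 20 references → 14/20 = 0.7000.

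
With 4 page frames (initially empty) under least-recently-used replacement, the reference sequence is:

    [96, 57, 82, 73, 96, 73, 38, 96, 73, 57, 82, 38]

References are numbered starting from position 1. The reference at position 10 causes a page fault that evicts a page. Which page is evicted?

pos 1: 96: fault, frames [96]
pos 2: 57: fault, frames [96, 57]
pos 3: 82: fault, frames [96, 57, 82]
pos 4: 73: fault, frames [96, 57, 82, 73]
pos 5: 96: hit
pos 6: 73: hit
pos 7: 38: fault, evict 57, frames [82, 96, 73, 38]
pos 8: 96: hit
pos 9: 73: hit
pos 10: 57: fault, evict 82, frames [38, 96, 73, 57]
At position 10, page 82 is evicted.

82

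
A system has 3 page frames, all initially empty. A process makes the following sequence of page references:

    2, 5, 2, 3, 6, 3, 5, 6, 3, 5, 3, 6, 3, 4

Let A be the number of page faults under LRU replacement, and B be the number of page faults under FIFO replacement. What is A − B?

1

Under LRU: F F . F F . F . . . . . . F → 6 faults.
Under FIFO: F F . F F . . . . . . . . F → 5 faults.
A − B = 6 − 5 = 1.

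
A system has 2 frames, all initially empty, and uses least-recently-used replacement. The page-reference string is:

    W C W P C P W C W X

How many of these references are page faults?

W -> fault, frames {W}
C -> fault, frames {W,C}
W -> hit
P -> fault, evict C, frames {W,P}
C -> fault, evict W, frames {P,C}
P -> hit
W -> fault, evict C, frames {P,W}
C -> fault, evict P, frames {W,C}
W -> hit
X -> fault, evict C, frames {W,X}
Page faults: 7.

7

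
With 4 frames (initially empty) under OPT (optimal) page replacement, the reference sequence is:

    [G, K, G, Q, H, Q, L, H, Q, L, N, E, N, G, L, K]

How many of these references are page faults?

8

G -> miss, frames {G}
K -> miss, frames {G,K}
G -> hit
Q -> miss, frames {G,K,Q}
H -> miss, frames {G,K,Q,H}
Q -> hit
L -> miss, evict K, frames {G,Q,H,L}
H -> hit
Q -> hit
L -> hit
N -> miss, evict H, frames {G,Q,L,N}
E -> miss, evict Q, frames {G,L,N,E}
N -> hit
G -> hit
L -> hit
K -> miss, evict E, frames {G,L,N,K}
Page faults: 8.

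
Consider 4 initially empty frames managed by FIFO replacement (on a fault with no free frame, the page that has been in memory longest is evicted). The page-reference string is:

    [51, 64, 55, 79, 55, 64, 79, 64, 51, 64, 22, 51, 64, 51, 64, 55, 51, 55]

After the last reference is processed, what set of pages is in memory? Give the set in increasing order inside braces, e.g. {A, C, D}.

{22, 51, 55, 64}

51: miss, frames (51)
64: miss, frames (51 64)
55: miss, frames (51 64 55)
79: miss, frames (51 64 55 79)
55: hit
64: hit
79: hit
64: hit
51: hit
64: hit
22: miss, evict 51, frames (64 55 79 22)
51: miss, evict 64, frames (55 79 22 51)
64: miss, evict 55, frames (79 22 51 64)
51: hit
64: hit
55: miss, evict 79, frames (22 51 64 55)
51: hit
55: hit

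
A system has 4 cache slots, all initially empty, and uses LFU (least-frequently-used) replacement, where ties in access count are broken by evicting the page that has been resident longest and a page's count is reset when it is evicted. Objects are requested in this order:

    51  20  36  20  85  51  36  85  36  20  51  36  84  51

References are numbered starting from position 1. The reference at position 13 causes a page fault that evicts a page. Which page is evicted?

85

pos 1: 51: miss, frames {51}
pos 2: 20: miss, frames {51,20}
pos 3: 36: miss, frames {51,20,36}
pos 4: 20: hit
pos 5: 85: miss, frames {51,20,36,85}
pos 6: 51: hit
pos 7: 36: hit
pos 8: 85: hit
pos 9: 36: hit
pos 10: 20: hit
pos 11: 51: hit
pos 12: 36: hit
pos 13: 84: miss, evict 85, frames {51,20,36,84}
At position 13, page 85 is evicted.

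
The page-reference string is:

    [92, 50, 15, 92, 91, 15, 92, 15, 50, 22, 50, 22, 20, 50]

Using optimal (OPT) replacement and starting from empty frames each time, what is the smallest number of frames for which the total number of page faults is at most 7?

f=1: 14 faults
f=2: 8 faults
f=3: 7 faults
f=4: 6 faults
f=5: 6 faults
f=6: 6 faults
Smallest f with faults ≤ 7 is 3.

3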